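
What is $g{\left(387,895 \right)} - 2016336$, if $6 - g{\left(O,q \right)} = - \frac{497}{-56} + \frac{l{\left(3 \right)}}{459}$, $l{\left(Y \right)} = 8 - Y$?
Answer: $- \frac{7403996389}{3672} \approx -2.0163 \cdot 10^{6}$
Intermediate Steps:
$g{\left(O,q \right)} = - \frac{10597}{3672}$ ($g{\left(O,q \right)} = 6 - \left(- \frac{497}{-56} + \frac{8 - 3}{459}\right) = 6 - \left(\left(-497\right) \left(- \frac{1}{56}\right) + \left(8 - 3\right) \frac{1}{459}\right) = 6 - \left(\frac{71}{8} + 5 \cdot \frac{1}{459}\right) = 6 - \left(\frac{71}{8} + \frac{5}{459}\right) = 6 - \frac{32629}{3672} = - \frac{10597}{3672}$)
$g{\left(387,895 \right)} - 2016336 = - \frac{10597}{3672} - 2016336 = - \frac{7403996389}{3672}$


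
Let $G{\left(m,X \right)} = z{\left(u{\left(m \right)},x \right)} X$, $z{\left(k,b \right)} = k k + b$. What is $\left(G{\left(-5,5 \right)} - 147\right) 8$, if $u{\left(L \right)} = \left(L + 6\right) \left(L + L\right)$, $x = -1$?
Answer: $2784$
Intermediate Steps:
$u{\left(L \right)} = 2 L \left(6 + L\right)$ ($u{\left(L \right)} = \left(6 + L\right) 2 L = 2 L \left(6 + L\right)$)
$z{\left(k,b \right)} = b + k^{2}$ ($z{\left(k,b \right)} = k^{2} + b = b + k^{2}$)
$G{\left(m,X \right)} = X \left(-1 + 4 m^{2} \left(6 + m\right)^{2}\right)$ ($G{\left(m,X \right)} = \left(-1 + \left(2 m \left(6 + m\right)\right)^{2}\right) X = \left(-1 + 4 m^{2} \left(6 + m\right)^{2}\right) X = X \left(-1 + 4 m^{2} \left(6 + m\right)^{2}\right)$)
$\left(G{\left(-5,5 \right)} - 147\right) 8 = \left(5 \left(-1 + 4 \left(-5\right)^{2} \left(6 - 5\right)^{2}\right) - 147\right) 8 = \left(5 \left(-1 + 4 \cdot 25 \cdot 1^{2}\right) - 147\right) 8 = \left(5 \left(-1 + 4 \cdot 25 \cdot 1\right) - 147\right) 8 = \left(5 \left(-1 + 100\right) - 147\right) 8 = \left(5 \cdot 99 - 147\right) 8 = \left(495 - 147\right) 8 = 348 \cdot 8 = 2784$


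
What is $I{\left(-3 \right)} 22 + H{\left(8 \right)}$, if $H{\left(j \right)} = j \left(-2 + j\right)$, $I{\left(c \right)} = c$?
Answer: $-18$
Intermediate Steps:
$I{\left(-3 \right)} 22 + H{\left(8 \right)} = \left(-3\right) 22 + 8 \left(-2 + 8\right) = -66 + 8 \cdot 6 = -66 + 48 = -18$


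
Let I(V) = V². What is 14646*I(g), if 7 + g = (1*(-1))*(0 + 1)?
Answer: 937344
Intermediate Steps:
g = -8 (g = -7 + (1*(-1))*(0 + 1) = -7 - 1*1 = -7 - 1 = -8)
14646*I(g) = 14646*(-8)² = 14646*64 = 937344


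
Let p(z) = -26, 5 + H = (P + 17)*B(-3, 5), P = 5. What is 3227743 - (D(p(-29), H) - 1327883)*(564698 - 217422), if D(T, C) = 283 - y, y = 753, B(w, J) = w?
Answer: 461308344171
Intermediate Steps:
H = -71 (H = -5 + (5 + 17)*(-3) = -5 + 22*(-3) = -5 - 66 = -71)
D(T, C) = -470 (D(T, C) = 283 - 1*753 = 283 - 753 = -470)
3227743 - (D(p(-29), H) - 1327883)*(564698 - 217422) = 3227743 - (-470 - 1327883)*(564698 - 217422) = 3227743 - (-1328353)*347276 = 3227743 - 1*(-461305116428) = 3227743 + 461305116428 = 461308344171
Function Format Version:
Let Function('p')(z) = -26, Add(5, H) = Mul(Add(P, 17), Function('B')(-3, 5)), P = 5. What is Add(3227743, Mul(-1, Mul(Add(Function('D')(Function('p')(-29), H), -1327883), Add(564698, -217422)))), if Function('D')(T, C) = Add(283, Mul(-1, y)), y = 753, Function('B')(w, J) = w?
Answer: 461308344171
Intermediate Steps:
H = -71 (H = Add(-5, Mul(Add(5, 17), -3)) = Add(-5, Mul(22, -3)) = Add(-5, -66) = -71)
Function('D')(T, C) = -470 (Function('D')(T, C) = Add(283, Mul(-1, 753)) = Add(283, -753) = -470)
Add(3227743, Mul(-1, Mul(Add(Function('D')(Function('p')(-29), H), -1327883), Add(564698, -217422)))) = Add(3227743, Mul(-1, Mul(Add(-470, -1327883), Add(564698, -217422)))) = Add(3227743, Mul(-1, Mul(-1328353, 347276))) = Add(3227743, Mul(-1, -461305116428)) = Add(3227743, 461305116428) = 461308344171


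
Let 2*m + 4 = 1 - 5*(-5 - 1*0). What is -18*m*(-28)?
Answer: 5544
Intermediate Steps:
m = 11 (m = -2 + (1 - 5*(-5 - 1*0))/2 = -2 + (1 - 5*(-5 + 0))/2 = -2 + (1 - 5*(-5))/2 = -2 + (1 + 25)/2 = -2 + (½)*26 = -2 + 13 = 11)
-18*m*(-28) = -18*11*(-28) = -198*(-28) = 5544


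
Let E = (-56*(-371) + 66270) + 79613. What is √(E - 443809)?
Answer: 5*I*√11086 ≈ 526.45*I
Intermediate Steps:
E = 166659 (E = (20776 + 66270) + 79613 = 87046 + 79613 = 166659)
√(E - 443809) = √(166659 - 443809) = √(-277150) = 5*I*√11086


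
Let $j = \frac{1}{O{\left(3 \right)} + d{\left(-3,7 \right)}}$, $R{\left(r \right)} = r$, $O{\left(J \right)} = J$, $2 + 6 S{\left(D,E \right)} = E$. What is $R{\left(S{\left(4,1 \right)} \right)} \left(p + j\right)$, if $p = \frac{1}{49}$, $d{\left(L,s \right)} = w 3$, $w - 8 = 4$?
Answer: $- \frac{44}{5733} \approx -0.0076749$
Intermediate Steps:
$w = 12$ ($w = 8 + 4 = 12$)
$S{\left(D,E \right)} = - \frac{1}{3} + \frac{E}{6}$
$d{\left(L,s \right)} = 36$ ($d{\left(L,s \right)} = 12 \cdot 3 = 36$)
$j = \frac{1}{39}$ ($j = \frac{1}{3 + 36} = \frac{1}{39} \approx 0.025641$)
$p = \frac{1}{49} \approx 0.020408$
$R{\left(S{\left(4,1 \right)} \right)} \left(p + j\right) = \left(- \frac{1}{3} + \frac{1}{6} \cdot 1\right) \left(\frac{1}{49} + \frac{1}{39}\right) = \left(- \frac{1}{3} + \frac{1}{6}\right) \frac{88}{1911} = \left(- \frac{1}{6}\right) \frac{88}{1911} = - \frac{44}{5733}$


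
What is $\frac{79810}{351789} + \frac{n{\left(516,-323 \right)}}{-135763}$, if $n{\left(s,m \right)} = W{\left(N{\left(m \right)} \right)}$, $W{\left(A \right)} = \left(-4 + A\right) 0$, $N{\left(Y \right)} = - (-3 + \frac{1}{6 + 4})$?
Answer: $\frac{79810}{351789} \approx 0.22687$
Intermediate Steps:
$N{\left(Y \right)} = \frac{29}{10}$ ($N{\left(Y \right)} = - (-3 + \frac{1}{10}) = \left(-1\right) \left(- \frac{29}{10}\right) = \frac{29}{10}$)
$W{\left(A \right)} = 0$
$n{\left(s,m \right)} = 0$
$\frac{79810}{351789} + \frac{n{\left(516,-323 \right)}}{-135763} = \frac{79810}{351789} + \frac{0}{-135763} = 79810 \cdot \frac{1}{351789} + 0 \left(- \frac{1}{135763}\right) = \frac{79810}{351789} + 0 = \frac{79810}{351789}$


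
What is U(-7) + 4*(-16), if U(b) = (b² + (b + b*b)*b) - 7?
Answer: -316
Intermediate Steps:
U(b) = -7 + b² + b*(b + b²) (U(b) = (b² + (b + b²)*b) - 7 = (b² + b*(b + b²)) - 7 = -7 + b² + b*(b + b²))
U(-7) + 4*(-16) = (-7 + (-7)³ + 2*(-7)²) + 4*(-16) = (-7 - 343 + 2*49) - 64 = (-7 - 343 + 98) - 64 = -252 - 64 = -316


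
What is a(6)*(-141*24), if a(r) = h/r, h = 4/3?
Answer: -752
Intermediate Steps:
h = 4/3 (h = 4*(⅓) = 4/3 ≈ 1.3333)
a(r) = 4/(3*r)
a(6)*(-141*24) = ((4/3)/6)*(-141*24) = ((4/3)*(⅙))*(-3384) = (2/9)*(-3384) = -752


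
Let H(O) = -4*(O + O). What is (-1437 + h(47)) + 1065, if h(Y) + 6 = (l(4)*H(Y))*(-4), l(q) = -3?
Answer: -4890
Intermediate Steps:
H(O) = -8*O
h(Y) = -6 - 96*Y (h(Y) = -6 - (-24)*Y*(-4) = -6 + (24*Y)*(-4) = -6 - 96*Y)
(-1437 + h(47)) + 1065 = (-1437 + (-6 - 96*47)) + 1065 = (-1437 + (-6 - 4512)) + 1065 = (-1437 - 4518) + 1065 = -5955 + 1065 = -4890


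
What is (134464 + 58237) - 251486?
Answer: -58785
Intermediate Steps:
(134464 + 58237) - 251486 = 192701 - 251486 = -58785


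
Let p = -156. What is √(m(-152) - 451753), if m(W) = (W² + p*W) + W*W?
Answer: I*√381833 ≈ 617.93*I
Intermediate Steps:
m(W) = -156*W + 2*W² (m(W) = (W² - 156*W) + W*W = (W² - 156*W) + W² = -156*W + 2*W²)
√(m(-152) - 451753) = √(2*(-152)*(-78 - 152) - 451753) = √(2*(-152)*(-230) - 451753) = √(69920 - 451753) = √(-381833) = I*√381833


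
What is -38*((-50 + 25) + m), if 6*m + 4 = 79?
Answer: 475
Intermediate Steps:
m = 25/2 (m = -2/3 + (1/6)*79 = -2/3 + 79/6 = 25/2 ≈ 12.500)
-38*((-50 + 25) + m) = -38*((-50 + 25) + 25/2) = -38*(-25 + 25/2) = -38*(-25/2) = 475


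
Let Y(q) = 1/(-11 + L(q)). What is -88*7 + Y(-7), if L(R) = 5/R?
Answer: -50519/82 ≈ -616.08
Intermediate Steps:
Y(q) = 1/(-11 + 5/q)
-88*7 + Y(-7) = -88*7 - 1*(-7)/(-5 + 11*(-7)) = -616 - 1*(-7)/(-5 - 77) = -616 - 1*(-7)/(-82) = -616 - 1*(-7)*(-1/82) = -616 - 7/82 = -50519/82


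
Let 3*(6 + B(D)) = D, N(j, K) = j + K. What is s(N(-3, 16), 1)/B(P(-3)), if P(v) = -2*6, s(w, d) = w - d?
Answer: -6/5 ≈ -1.2000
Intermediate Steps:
N(j, K) = K + j
P(v) = -12
B(D) = -6 + D/3
s(N(-3, 16), 1)/B(P(-3)) = ((16 - 3) - 1*1)/(-6 + (⅓)*(-12)) = (13 - 1)/(-6 - 4) = 12/(-10) = 12*(-⅒) = -6/5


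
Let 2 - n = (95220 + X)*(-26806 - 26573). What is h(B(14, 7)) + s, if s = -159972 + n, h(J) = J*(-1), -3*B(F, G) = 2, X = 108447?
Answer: 32614142471/3 ≈ 1.0871e+10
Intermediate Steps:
B(F, G) = -⅔ (B(F, G) = -⅓*2 = -⅔)
n = 10871540795 (n = 2 - (95220 + 108447)*(-26806 - 26573) = 2 - 203667*(-53379) = 2 - 1*(-10871540793) = 2 + 10871540793 = 10871540795)
h(J) = -J
s = 10871380823 (s = -159972 + 10871540795 = 10871380823)
h(B(14, 7)) + s = -1*(-⅔) + 10871380823 = ⅔ + 10871380823 = 32614142471/3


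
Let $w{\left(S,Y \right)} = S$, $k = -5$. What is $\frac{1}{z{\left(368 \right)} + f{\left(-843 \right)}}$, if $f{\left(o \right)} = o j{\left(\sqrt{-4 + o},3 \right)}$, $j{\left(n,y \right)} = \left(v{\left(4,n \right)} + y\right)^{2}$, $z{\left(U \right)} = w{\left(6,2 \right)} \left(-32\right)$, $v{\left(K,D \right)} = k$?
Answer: $- \frac{1}{3564} \approx -0.00028058$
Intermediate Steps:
$v{\left(K,D \right)} = -5$
$z{\left(U \right)} = -192$ ($z{\left(U \right)} = 6 \left(-32\right) = -192$)
$j{\left(n,y \right)} = \left(-5 + y\right)^{2}$
$f{\left(o \right)} = 4 o$ ($f{\left(o \right)} = o \left(-5 + 3\right)^{2} = o \left(-2\right)^{2} = o 4 = 4 o$)
$\frac{1}{z{\left(368 \right)} + f{\left(-843 \right)}} = \frac{1}{-192 + 4 \left(-843\right)} = \frac{1}{-192 - 3372} = \frac{1}{-3564} = - \frac{1}{3564}$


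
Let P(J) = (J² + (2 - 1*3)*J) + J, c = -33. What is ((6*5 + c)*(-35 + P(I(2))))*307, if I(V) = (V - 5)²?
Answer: -42366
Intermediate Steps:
I(V) = (-5 + V)²
P(J) = J² (P(J) = (J² + (2 - 3)*J) + J = (J² - J) + J = J²)
((6*5 + c)*(-35 + P(I(2))))*307 = ((6*5 - 33)*(-35 + ((-5 + 2)²)²))*307 = ((30 - 33)*(-35 + ((-3)²)²))*307 = -3*(-35 + 9²)*307 = -3*(-35 + 81)*307 = -3*46*307 = -138*307 = -42366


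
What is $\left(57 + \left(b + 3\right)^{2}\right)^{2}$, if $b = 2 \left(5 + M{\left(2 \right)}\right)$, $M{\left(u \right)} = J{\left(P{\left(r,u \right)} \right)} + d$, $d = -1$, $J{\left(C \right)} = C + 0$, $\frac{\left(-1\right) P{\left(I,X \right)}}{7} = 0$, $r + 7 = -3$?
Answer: $31684$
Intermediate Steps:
$r = -10$ ($r = -7 - 3 = -10$)
$P{\left(I,X \right)} = 0$ ($P{\left(I,X \right)} = \left(-7\right) 0 = 0$)
$J{\left(C \right)} = C$
$M{\left(u \right)} = -1$ ($M{\left(u \right)} = 0 - 1 = -1$)
$b = 8$ ($b = 2 \left(5 - 1\right) = 2 \cdot 4 = 8$)
$\left(57 + \left(b + 3\right)^{2}\right)^{2} = \left(57 + \left(8 + 3\right)^{2}\right)^{2} = \left(57 + 11^{2}\right)^{2} = \left(57 + 121\right)^{2} = 178^{2} = 31684$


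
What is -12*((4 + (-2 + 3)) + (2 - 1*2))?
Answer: -60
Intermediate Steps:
-12*((4 + (-2 + 3)) + (2 - 1*2)) = -12*((4 + 1) + (2 - 2)) = -12*(5 + 0) = -12*5 = -60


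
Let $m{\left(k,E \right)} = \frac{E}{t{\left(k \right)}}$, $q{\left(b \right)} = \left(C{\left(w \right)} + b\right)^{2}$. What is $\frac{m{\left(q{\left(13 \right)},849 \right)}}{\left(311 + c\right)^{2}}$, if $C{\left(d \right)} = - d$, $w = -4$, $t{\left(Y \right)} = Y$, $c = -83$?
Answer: $\frac{283}{5007792} \approx 5.6512 \cdot 10^{-5}$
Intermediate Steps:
$q{\left(b \right)} = \left(4 + b\right)^{2}$ ($q{\left(b \right)} = \left(\left(-1\right) \left(-4\right) + b\right)^{2} = \left(4 + b\right)^{2}$)
$m{\left(k,E \right)} = \frac{E}{k}$
$\frac{m{\left(q{\left(13 \right)},849 \right)}}{\left(311 + c\right)^{2}} = \frac{849 \frac{1}{\left(4 + 13\right)^{2}}}{\left(311 - 83\right)^{2}} = \frac{849 \frac{1}{17^{2}}}{228^{2}} = \frac{849 \cdot \frac{1}{289}}{51984} = 849 \cdot \frac{1}{289} \cdot \frac{1}{51984} = \frac{849}{289} \cdot \frac{1}{51984} = \frac{283}{5007792}$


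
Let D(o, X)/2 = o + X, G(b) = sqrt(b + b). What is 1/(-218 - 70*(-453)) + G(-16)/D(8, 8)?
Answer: 1/130464 + I*sqrt(2)/8 ≈ 7.6649e-6 + 0.17678*I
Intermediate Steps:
G(b) = sqrt(2)*sqrt(b) (G(b) = sqrt(2*b) = sqrt(2)*sqrt(b))
D(o, X) = 2*X + 2*o (D(o, X) = 2*(o + X) = 2*(X + o) = 2*X + 2*o)
1/(-218 - 70*(-453)) + G(-16)/D(8, 8) = 1/(-218 - 70*(-453)) + (sqrt(2)*sqrt(-16))/(2*8 + 2*8) = -1/453/(-288) + (sqrt(2)*(4*I))/(16 + 16) = -1/288*(-1/453) + (4*I*sqrt(2))/32 = 1/130464 + (4*I*sqrt(2))*(1/32) = 1/130464 + I*sqrt(2)/8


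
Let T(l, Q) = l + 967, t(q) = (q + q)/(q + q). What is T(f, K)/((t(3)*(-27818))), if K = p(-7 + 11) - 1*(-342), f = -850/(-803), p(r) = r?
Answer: -777351/22337854 ≈ -0.034800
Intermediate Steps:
t(q) = 1 (t(q) = (2*q)/((2*q)) = (2*q)*(1/(2*q)) = 1)
f = 850/803 (f = -850*(-1/803) = 850/803 ≈ 1.0585)
K = 346 (K = (-7 + 11) - 1*(-342) = 4 + 342 = 346)
T(l, Q) = 967 + l
T(f, K)/((t(3)*(-27818))) = (967 + 850/803)/((1*(-27818))) = (777351/803)/(-27818) = (777351/803)*(-1/27818) = -777351/22337854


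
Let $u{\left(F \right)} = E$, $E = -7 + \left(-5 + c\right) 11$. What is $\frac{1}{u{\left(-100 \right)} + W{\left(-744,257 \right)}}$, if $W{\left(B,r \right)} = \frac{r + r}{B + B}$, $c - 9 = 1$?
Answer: $\frac{744}{35455} \approx 0.020984$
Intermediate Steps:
$c = 10$ ($c = 9 + 1 = 10$)
$E = 48$ ($E = -7 + \left(-5 + 10\right) 11 = -7 + 5 \cdot 11 = -7 + 55 = 48$)
$u{\left(F \right)} = 48$
$W{\left(B,r \right)} = \frac{r}{B}$ ($W{\left(B,r \right)} = \frac{2 r}{2 B} = 2 r \frac{1}{2 B} = \frac{r}{B}$)
$\frac{1}{u{\left(-100 \right)} + W{\left(-744,257 \right)}} = \frac{1}{48 + \frac{257}{-744}} = \frac{1}{48 + 257 \left(- \frac{1}{744}\right)} = \frac{1}{48 - \frac{257}{744}} = \frac{1}{\frac{35455}{744}} = \frac{744}{35455}$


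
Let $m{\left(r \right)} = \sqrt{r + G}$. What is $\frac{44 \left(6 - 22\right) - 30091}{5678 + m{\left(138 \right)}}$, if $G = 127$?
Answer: $- \frac{58284670}{10746473} + \frac{10265 \sqrt{265}}{10746473} \approx -5.4081$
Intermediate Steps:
$m{\left(r \right)} = \sqrt{127 + r}$ ($m{\left(r \right)} = \sqrt{r + 127} = \sqrt{127 + r}$)
$\frac{44 \left(6 - 22\right) - 30091}{5678 + m{\left(138 \right)}} = \frac{44 \left(6 - 22\right) - 30091}{5678 + \sqrt{127 + 138}} = \frac{44 \left(-16\right) - 30091}{5678 + \sqrt{265}} = \frac{-704 - 30091}{5678 + \sqrt{265}} = - \frac{30795}{5678 + \sqrt{265}}$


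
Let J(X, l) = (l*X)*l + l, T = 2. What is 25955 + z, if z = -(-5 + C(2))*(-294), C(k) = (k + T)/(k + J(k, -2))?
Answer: 24632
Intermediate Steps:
J(X, l) = l + X*l**2 (J(X, l) = (X*l)*l + l = X*l**2 + l = l + X*l**2)
C(k) = (2 + k)/(-2 + 5*k) (C(k) = (k + 2)/(k - 2*(1 + k*(-2))) = (2 + k)/(k - 2*(1 - 2*k)) = (2 + k)/(k + (-2 + 4*k)) = (2 + k)/(-2 + 5*k))
z = -1323 (z = -(-5 + (2 + 2)/(-2 + 5*2))*(-294) = -(-5 + 4/(-2 + 10))*(-294) = -(-5 + 4/8)*(-294) = -(-5 + (1/8)*4)*(-294) = -(-5 + 1/2)*(-294) = -1*(-9/2)*(-294) = (9/2)*(-294) = -1323)
25955 + z = 25955 - 1323 = 24632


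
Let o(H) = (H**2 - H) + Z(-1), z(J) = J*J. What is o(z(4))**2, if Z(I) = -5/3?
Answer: 511225/9 ≈ 56803.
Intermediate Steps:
z(J) = J**2
Z(I) = -5/3 (Z(I) = -5*1/3 = -5/3)
o(H) = -5/3 + H**2 - H (o(H) = (H**2 - H) - 5/3 = -5/3 + H**2 - H)
o(z(4))**2 = (-5/3 + (4**2)**2 - 1*4**2)**2 = (-5/3 + 16**2 - 1*16)**2 = (-5/3 + 256 - 16)**2 = (715/3)**2 = 511225/9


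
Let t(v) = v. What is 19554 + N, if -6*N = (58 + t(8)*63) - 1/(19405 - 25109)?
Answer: 666010447/34224 ≈ 19460.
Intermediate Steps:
N = -3205649/34224 (N = -((58 + 8*63) - 1/(19405 - 25109))/6 = -((58 + 504) - 1/(-5704))/6 = -(562 - 1*(-1/5704))/6 = -(562 + 1/5704)/6 = -⅙*3205649/5704 = -3205649/34224 ≈ -93.667)
19554 + N = 19554 - 3205649/34224 = 666010447/34224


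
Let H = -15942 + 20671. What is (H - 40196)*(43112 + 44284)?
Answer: -3099673932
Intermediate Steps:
H = 4729
(H - 40196)*(43112 + 44284) = (4729 - 40196)*(43112 + 44284) = -35467*87396 = -3099673932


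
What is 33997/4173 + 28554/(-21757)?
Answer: 620516887/90791961 ≈ 6.8345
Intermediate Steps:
33997/4173 + 28554/(-21757) = 33997*(1/4173) + 28554*(-1/21757) = 33997/4173 - 28554/21757 = 620516887/90791961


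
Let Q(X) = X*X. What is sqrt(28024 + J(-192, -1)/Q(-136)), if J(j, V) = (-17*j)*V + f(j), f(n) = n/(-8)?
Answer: 7*sqrt(2644534)/68 ≈ 167.40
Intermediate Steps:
Q(X) = X**2
f(n) = -n/8 (f(n) = n*(-1/8) = -n/8)
J(j, V) = -j/8 - 17*V*j (J(j, V) = (-17*j)*V - j/8 = -17*V*j - j/8 = -j/8 - 17*V*j)
sqrt(28024 + J(-192, -1)/Q(-136)) = sqrt(28024 + ((1/8)*(-192)*(-1 - 136*(-1)))/((-136)**2)) = sqrt(28024 + ((1/8)*(-192)*(-1 + 136))/18496) = sqrt(28024 + ((1/8)*(-192)*135)*(1/18496)) = sqrt(28024 - 3240*1/18496) = sqrt(28024 - 405/2312) = sqrt(64791083/2312) = 7*sqrt(2644534)/68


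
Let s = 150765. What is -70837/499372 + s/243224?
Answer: 14514640273/30364813832 ≈ 0.47801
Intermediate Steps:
-70837/499372 + s/243224 = -70837/499372 + 150765/243224 = 14514640273/30364813832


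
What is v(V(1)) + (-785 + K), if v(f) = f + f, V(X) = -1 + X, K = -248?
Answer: -1033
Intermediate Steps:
v(f) = 2*f
v(V(1)) + (-785 + K) = 2*(-1 + 1) + (-785 - 248) = 2*0 - 1033 = 0 - 1033 = -1033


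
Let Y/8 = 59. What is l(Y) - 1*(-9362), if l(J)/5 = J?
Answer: 11722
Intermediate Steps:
Y = 472 (Y = 8*59 = 472)
l(J) = 5*J
l(Y) - 1*(-9362) = 5*472 - 1*(-9362) = 2360 + 9362 = 11722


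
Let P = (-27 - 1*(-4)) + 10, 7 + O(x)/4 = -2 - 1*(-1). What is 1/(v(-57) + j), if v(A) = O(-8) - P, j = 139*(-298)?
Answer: -1/41441 ≈ -2.4131e-5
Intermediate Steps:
O(x) = -32 (O(x) = -28 + 4*(-2 - 1*(-1)) = -28 + 4*(-2 + 1) = -28 + 4*(-1) = -28 - 4 = -32)
j = -41422
P = -13 (P = (-27 + 4) + 10 = -23 + 10 = -13)
v(A) = -19 (v(A) = -32 - 1*(-13) = -32 + 13 = -19)
1/(v(-57) + j) = 1/(-19 - 41422) = 1/(-41441) = -1/41441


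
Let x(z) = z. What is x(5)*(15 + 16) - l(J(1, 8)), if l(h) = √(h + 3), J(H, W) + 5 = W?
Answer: 155 - √6 ≈ 152.55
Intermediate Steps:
J(H, W) = -5 + W
l(h) = √(3 + h)
x(5)*(15 + 16) - l(J(1, 8)) = 5*(15 + 16) - √(3 + (-5 + 8)) = 5*31 - √(3 + 3) = 155 - √6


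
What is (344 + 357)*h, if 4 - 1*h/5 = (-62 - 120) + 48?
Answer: 483690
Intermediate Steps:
h = 690 (h = 20 - 5*((-62 - 120) + 48) = 20 - 5*(-182 + 48) = 20 - 5*(-134) = 20 + 670 = 690)
(344 + 357)*h = (344 + 357)*690 = 701*690 = 483690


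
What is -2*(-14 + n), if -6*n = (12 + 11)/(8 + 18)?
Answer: 2207/78 ≈ 28.295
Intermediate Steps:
n = -23/156 (n = -(12 + 11)/(6*(8 + 18)) = -23/(6*26) = -⅙*23/26 = -23/156 ≈ -0.14744)
-2*(-14 + n) = -2*(-14 - 23/156) = -2*(-2207/156) = 2207/78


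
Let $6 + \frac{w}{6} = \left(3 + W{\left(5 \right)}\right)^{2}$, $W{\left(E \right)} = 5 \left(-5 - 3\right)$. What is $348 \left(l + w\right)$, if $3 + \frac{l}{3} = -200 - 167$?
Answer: $2459664$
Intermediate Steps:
$W{\left(E \right)} = -40$ ($W{\left(E \right)} = 5 \left(-8\right) = -40$)
$l = -1110$ ($l = -9 + 3 \left(-200 - 167\right) = -9 + 3 \left(-367\right) = -9 - 1101 = -1110$)
$w = 8178$ ($w = -36 + 6 \left(3 - 40\right)^{2} = -36 + 6 \left(-37\right)^{2} = -36 + 6 \cdot 1369 = -36 + 8214 = 8178$)
$348 \left(l + w\right) = 348 \left(-1110 + 8178\right) = 348 \cdot 7068 = 2459664$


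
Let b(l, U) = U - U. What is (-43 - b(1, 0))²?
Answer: 1849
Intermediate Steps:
b(l, U) = 0
(-43 - b(1, 0))² = (-43 - 1*0)² = (-43 + 0)² = (-43)² = 1849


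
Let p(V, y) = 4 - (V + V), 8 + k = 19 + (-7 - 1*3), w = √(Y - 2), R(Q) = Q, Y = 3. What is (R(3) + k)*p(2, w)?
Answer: 0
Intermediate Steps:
w = 1 (w = √(3 - 2) = √1 = 1)
k = 1 (k = -8 + (19 + (-7 - 1*3)) = -8 + (19 + (-7 - 3)) = -8 + (19 - 10) = -8 + 9 = 1)
p(V, y) = 4 - 2*V
(R(3) + k)*p(2, w) = (3 + 1)*(4 - 2*2) = 4*(4 - 4) = 4*0 = 0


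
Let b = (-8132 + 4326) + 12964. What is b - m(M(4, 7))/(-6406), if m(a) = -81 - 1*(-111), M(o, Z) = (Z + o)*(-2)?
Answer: 29333089/3203 ≈ 9158.0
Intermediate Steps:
M(o, Z) = -2*Z - 2*o
m(a) = 30 (m(a) = -81 + 111 = 30)
b = 9158 (b = -3806 + 12964 = 9158)
b - m(M(4, 7))/(-6406) = 9158 - 30/(-6406) = 9158 - 30*(-1)/6406 = 9158 - 1*(-15/3203) = 9158 + 15/3203 = 29333089/3203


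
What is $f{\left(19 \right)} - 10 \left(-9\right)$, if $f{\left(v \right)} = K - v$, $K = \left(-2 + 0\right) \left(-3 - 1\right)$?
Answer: $79$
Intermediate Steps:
$K = 8$ ($K = - 2 \left(-3 + \left(-1 + 0\right)\right) = - 2 \left(-3 - 1\right) = \left(-2\right) \left(-4\right) = 8$)
$f{\left(v \right)} = 8 - v$
$f{\left(19 \right)} - 10 \left(-9\right) = \left(8 - 19\right) - 10 \left(-9\right) = \left(8 - 19\right) - -90 = -11 + 90 = 79$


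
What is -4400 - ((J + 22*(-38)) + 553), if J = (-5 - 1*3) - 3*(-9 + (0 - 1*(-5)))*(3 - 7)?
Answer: -4061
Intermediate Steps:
J = -56 (J = (-5 - 3) - 3*(-9 + (0 + 5))*(-4) = -8 - 3*(-9 + 5)*(-4) = -8 - (-12)*(-4) = -8 - 3*16 = -8 - 48 = -56)
-4400 - ((J + 22*(-38)) + 553) = -4400 - ((-56 + 22*(-38)) + 553) = -4400 - ((-56 - 836) + 553) = -4400 - (-892 + 553) = -4400 - 1*(-339) = -4400 + 339 = -4061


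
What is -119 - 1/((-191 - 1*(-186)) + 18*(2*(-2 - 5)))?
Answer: -30582/257 ≈ -119.00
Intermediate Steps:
-119 - 1/((-191 - 1*(-186)) + 18*(2*(-2 - 5))) = -119 - 1/((-191 + 186) + 18*(2*(-7))) = -119 - 1/(-5 + 18*(-14)) = -119 - 1/(-5 - 252) = -119 - 1/(-257) = -119 - 1*(-1/257) = -119 + 1/257 = -30582/257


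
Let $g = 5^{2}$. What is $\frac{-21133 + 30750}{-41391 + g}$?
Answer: $- \frac{9617}{41366} \approx -0.23249$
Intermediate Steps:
$g = 25$
$\frac{-21133 + 30750}{-41391 + g} = \frac{-21133 + 30750}{-41391 + 25} = \frac{9617}{-41366} = 9617 \left(- \frac{1}{41366}\right) = - \frac{9617}{41366}$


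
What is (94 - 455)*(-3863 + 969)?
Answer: 1044734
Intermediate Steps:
(94 - 455)*(-3863 + 969) = -361*(-2894) = 1044734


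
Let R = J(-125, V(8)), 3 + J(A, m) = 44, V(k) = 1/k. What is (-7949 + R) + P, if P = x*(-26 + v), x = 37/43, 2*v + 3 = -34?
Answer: -683381/86 ≈ -7946.3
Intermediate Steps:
v = -37/2 (v = -3/2 + (½)*(-34) = -3/2 - 17 = -37/2 ≈ -18.500)
x = 37/43 (x = 37*(1/43) = 37/43 ≈ 0.86047)
J(A, m) = 41 (J(A, m) = -3 + 44 = 41)
R = 41
P = -3293/86 (P = 37*(-26 - 37/2)/43 = (37/43)*(-89/2) = -3293/86 ≈ -38.291)
(-7949 + R) + P = (-7949 + 41) - 3293/86 = -7908 - 3293/86 = -683381/86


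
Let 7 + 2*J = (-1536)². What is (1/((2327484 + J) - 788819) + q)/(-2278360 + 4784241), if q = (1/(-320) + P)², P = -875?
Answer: 60890567730325917/199292639178444800 ≈ 0.30553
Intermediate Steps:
J = 2359289/2 (J = -7/2 + (½)*(-1536)² = -7/2 + (½)*2359296 = -7/2 + 1179648 = 2359289/2 ≈ 1.1796e+6)
q = 78400560001/102400 (q = (1/(-320) - 875)² = (-1/320 - 875)² = (-280001/320)² = 78400560001/102400 ≈ 7.6563e+5)
(1/((2327484 + J) - 788819) + q)/(-2278360 + 4784241) = (1/((2327484 + 2359289/2) - 788819) + 78400560001/102400)/(-2278360 + 4784241) = (1/(7014257/2 - 788819) + 78400560001/102400)/2505881 = (1/(5436619/2) + 78400560001/102400)*(1/2505881) = (2/5436619 + 78400560001/102400)*(1/2505881) = (426233974112281419/556709785600)*(1/2505881) = 60890567730325917/199292639178444800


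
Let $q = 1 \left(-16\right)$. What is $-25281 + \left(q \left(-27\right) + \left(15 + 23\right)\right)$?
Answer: $-24811$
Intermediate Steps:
$q = -16$
$-25281 + \left(q \left(-27\right) + \left(15 + 23\right)\right) = -25281 + \left(\left(-16\right) \left(-27\right) + \left(15 + 23\right)\right) = -25281 + \left(432 + 38\right) = -25281 + 470 = -24811$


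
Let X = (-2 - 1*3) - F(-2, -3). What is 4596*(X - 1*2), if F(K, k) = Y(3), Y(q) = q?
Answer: -45960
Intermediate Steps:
F(K, k) = 3
X = -8 (X = (-2 - 1*3) - 1*3 = (-2 - 3) - 3 = -5 - 3 = -8)
4596*(X - 1*2) = 4596*(-8 - 1*2) = 4596*(-8 - 2) = 4596*(-10) = -45960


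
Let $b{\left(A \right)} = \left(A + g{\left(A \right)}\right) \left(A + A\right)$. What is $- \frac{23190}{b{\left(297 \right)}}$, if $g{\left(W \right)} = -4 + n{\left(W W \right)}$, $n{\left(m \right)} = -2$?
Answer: $- \frac{3865}{28809} \approx -0.13416$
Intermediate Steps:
$g{\left(W \right)} = -6$ ($g{\left(W \right)} = -4 - 2 = -6$)
$b{\left(A \right)} = 2 A \left(-6 + A\right)$ ($b{\left(A \right)} = \left(A - 6\right) \left(A + A\right) = \left(-6 + A\right) 2 A = 2 A \left(-6 + A\right)$)
$- \frac{23190}{b{\left(297 \right)}} = - \frac{23190}{2 \cdot 297 \left(-6 + 297\right)} = - \frac{23190}{2 \cdot 297 \cdot 291} = - \frac{23190}{172854} = \left(-23190\right) \frac{1}{172854} = - \frac{3865}{28809}$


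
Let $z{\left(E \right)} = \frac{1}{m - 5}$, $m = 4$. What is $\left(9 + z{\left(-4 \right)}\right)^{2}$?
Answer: $64$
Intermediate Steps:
$z{\left(E \right)} = -1$ ($z{\left(E \right)} = \frac{1}{4 - 5} = \frac{1}{-1} = -1$)
$\left(9 + z{\left(-4 \right)}\right)^{2} = \left(9 - 1\right)^{2} = 8^{2} = 64$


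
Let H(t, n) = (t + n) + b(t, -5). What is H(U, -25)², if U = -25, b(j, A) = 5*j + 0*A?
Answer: 30625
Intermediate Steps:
b(j, A) = 5*j (b(j, A) = 5*j + 0 = 5*j)
H(t, n) = n + 6*t (H(t, n) = (t + n) + 5*t = (n + t) + 5*t = n + 6*t)
H(U, -25)² = (-25 + 6*(-25))² = (-25 - 150)² = (-175)² = 30625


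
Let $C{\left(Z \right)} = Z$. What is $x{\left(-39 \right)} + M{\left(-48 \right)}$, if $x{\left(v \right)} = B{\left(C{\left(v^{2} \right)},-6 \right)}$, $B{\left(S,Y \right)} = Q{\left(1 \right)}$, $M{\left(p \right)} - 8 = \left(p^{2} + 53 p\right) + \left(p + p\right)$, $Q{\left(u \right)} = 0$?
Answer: $-328$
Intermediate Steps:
$M{\left(p \right)} = 8 + p^{2} + 55 p$ ($M{\left(p \right)} = 8 + \left(\left(p^{2} + 53 p\right) + \left(p + p\right)\right) = 8 + \left(\left(p^{2} + 53 p\right) + 2 p\right) = 8 + \left(p^{2} + 55 p\right) = 8 + p^{2} + 55 p$)
$B{\left(S,Y \right)} = 0$
$x{\left(v \right)} = 0$
$x{\left(-39 \right)} + M{\left(-48 \right)} = 0 + \left(8 + \left(-48\right)^{2} + 55 \left(-48\right)\right) = 0 + \left(8 + 2304 - 2640\right) = 0 - 328 = -328$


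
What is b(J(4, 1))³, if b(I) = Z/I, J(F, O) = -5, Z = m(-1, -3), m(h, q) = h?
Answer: 1/125 ≈ 0.0080000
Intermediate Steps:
Z = -1
b(I) = -1/I
b(J(4, 1))³ = (-1/(-5))³ = (-1*(-⅕))³ = (⅕)³ = 1/125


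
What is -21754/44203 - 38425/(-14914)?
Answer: 1374061119/659243542 ≈ 2.0843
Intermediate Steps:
-21754/44203 - 38425/(-14914) = -21754*1/44203 - 38425*(-1/14914) = -21754/44203 + 38425/14914 = 1374061119/659243542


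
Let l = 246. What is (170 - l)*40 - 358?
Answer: -3398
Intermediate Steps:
(170 - l)*40 - 358 = (170 - 1*246)*40 - 358 = (170 - 246)*40 - 358 = -76*40 - 358 = -3040 - 358 = -3398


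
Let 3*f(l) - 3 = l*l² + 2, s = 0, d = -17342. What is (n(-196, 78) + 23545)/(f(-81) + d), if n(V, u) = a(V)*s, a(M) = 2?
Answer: -70635/583462 ≈ -0.12106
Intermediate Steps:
n(V, u) = 0 (n(V, u) = 2*0 = 0)
f(l) = 5/3 + l³/3 (f(l) = 1 + (l*l² + 2)/3 = 1 + (l³ + 2)/3 = 1 + (2 + l³)/3 = 1 + (⅔ + l³/3) = 5/3 + l³/3)
(n(-196, 78) + 23545)/(f(-81) + d) = (0 + 23545)/((5/3 + (⅓)*(-81)³) - 17342) = 23545/((5/3 + (⅓)*(-531441)) - 17342) = 23545/((5/3 - 177147) - 17342) = 23545/(-531436/3 - 17342) = 23545/(-583462/3) = 23545*(-3/583462) = -70635/583462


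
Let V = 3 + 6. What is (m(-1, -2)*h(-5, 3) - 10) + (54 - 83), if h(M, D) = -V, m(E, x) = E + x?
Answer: -12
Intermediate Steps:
V = 9
h(M, D) = -9 (h(M, D) = -1*9 = -9)
(m(-1, -2)*h(-5, 3) - 10) + (54 - 83) = ((-1 - 2)*(-9) - 10) + (54 - 83) = (-3*(-9) - 10) + (54 - 1*83) = (27 - 10) + (54 - 83) = 17 - 29 = -12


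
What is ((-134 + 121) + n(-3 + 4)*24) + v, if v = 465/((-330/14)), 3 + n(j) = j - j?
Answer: -1152/11 ≈ -104.73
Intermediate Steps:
n(j) = -3 (n(j) = -3 + (j - j) = -3 + 0 = -3)
v = -217/11 (v = 465/((-330*1/14)) = 465/(-165/7) = 465*(-7/165) = -217/11 ≈ -19.727)
((-134 + 121) + n(-3 + 4)*24) + v = ((-134 + 121) - 3*24) - 217/11 = (-13 - 72) - 217/11 = -85 - 217/11 = -1152/11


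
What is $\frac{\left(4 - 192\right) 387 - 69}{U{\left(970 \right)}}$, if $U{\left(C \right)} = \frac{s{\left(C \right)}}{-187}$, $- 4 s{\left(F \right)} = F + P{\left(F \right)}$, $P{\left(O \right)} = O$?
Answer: $- \frac{2723655}{97} \approx -28079.0$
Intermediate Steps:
$s{\left(F \right)} = - \frac{F}{2}$ ($s{\left(F \right)} = - \frac{F + F}{4} = - \frac{2 F}{4} = - \frac{F}{2}$)
$U{\left(C \right)} = \frac{C}{374}$ ($U{\left(C \right)} = \frac{\left(- \frac{1}{2}\right) C}{-187} = - \frac{C}{2} \left(- \frac{1}{187}\right) = \frac{C}{374}$)
$\frac{\left(4 - 192\right) 387 - 69}{U{\left(970 \right)}} = \frac{\left(4 - 192\right) 387 - 69}{\frac{1}{374} \cdot 970} = \frac{\left(-188\right) 387 - 69}{\frac{485}{187}} = \left(-72756 - 69\right) \frac{187}{485} = \left(-72825\right) \frac{187}{485} = - \frac{2723655}{97}$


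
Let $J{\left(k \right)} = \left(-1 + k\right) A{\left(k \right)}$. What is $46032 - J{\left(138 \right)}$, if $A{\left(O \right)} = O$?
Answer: $27126$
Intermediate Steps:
$J{\left(k \right)} = k \left(-1 + k\right)$ ($J{\left(k \right)} = \left(-1 + k\right) k = k \left(-1 + k\right)$)
$46032 - J{\left(138 \right)} = 46032 - 138 \left(-1 + 138\right) = 46032 - 138 \cdot 137 = 46032 - 18906 = 27126$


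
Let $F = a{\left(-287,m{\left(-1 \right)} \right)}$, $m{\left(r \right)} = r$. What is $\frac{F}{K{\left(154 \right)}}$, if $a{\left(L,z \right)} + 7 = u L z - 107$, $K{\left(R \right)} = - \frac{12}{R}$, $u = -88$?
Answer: $\frac{976745}{3} \approx 3.2558 \cdot 10^{5}$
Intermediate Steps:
$a{\left(L,z \right)} = -114 - 88 L z$ ($a{\left(L,z \right)} = -7 + \left(- 88 L z - 107\right) = -7 - \left(107 + 88 L z\right) = -114 - 88 L z$)
$F = -25370$ ($F = -114 - \left(-25256\right) \left(-1\right) = -114 - 25256 = -25370$)
$\frac{F}{K{\left(154 \right)}} = - \frac{25370}{\left(-12\right) \frac{1}{154}} = - \frac{25370}{- \frac{6}{77}} = \left(-25370\right) \left(- \frac{77}{6}\right) = \frac{976745}{3}$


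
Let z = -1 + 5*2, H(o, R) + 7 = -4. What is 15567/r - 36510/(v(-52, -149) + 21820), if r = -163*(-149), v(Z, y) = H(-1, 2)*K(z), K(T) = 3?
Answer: -547560141/529140869 ≈ -1.0348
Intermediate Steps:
H(o, R) = -11 (H(o, R) = -7 - 4 = -11)
z = 9 (z = -1 + 10 = 9)
v(Z, y) = -33 (v(Z, y) = -11*3 = -33)
r = 24287
15567/r - 36510/(v(-52, -149) + 21820) = 15567/24287 - 36510/(-33 + 21820) = 15567*(1/24287) - 36510/21787 = 15567/24287 - 36510*1/21787 = 15567/24287 - 36510/21787 = -547560141/529140869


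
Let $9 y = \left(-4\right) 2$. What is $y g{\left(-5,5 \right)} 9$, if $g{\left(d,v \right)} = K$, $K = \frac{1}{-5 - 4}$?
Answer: $\frac{8}{9} \approx 0.88889$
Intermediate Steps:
$K = - \frac{1}{9}$ ($K = \frac{1}{-9} = - \frac{1}{9} \approx -0.11111$)
$g{\left(d,v \right)} = - \frac{1}{9}$
$y = - \frac{8}{9}$ ($y = \frac{\left(-4\right) 2}{9} = \frac{1}{9} \left(-8\right) = - \frac{8}{9} \approx -0.88889$)
$y g{\left(-5,5 \right)} 9 = \left(- \frac{8}{9}\right) \left(- \frac{1}{9}\right) 9 = \frac{8}{81} \cdot 9 = \frac{8}{9}$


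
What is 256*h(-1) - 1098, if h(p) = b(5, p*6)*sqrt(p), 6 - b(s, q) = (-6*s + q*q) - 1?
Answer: -1098 + 256*I ≈ -1098.0 + 256.0*I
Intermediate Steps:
b(s, q) = 7 - q**2 + 6*s (b(s, q) = 6 - ((-6*s + q*q) - 1) = 6 - ((-6*s + q**2) - 1) = 6 - ((q**2 - 6*s) - 1) = 6 - (-1 + q**2 - 6*s) = 6 + (1 - q**2 + 6*s) = 7 - q**2 + 6*s)
h(p) = sqrt(p)*(37 - 36*p**2) (h(p) = (7 - (p*6)**2 + 6*5)*sqrt(p) = (7 - (6*p)**2 + 30)*sqrt(p) = (7 - 36*p**2 + 30)*sqrt(p) = (37 - 36*p**2)*sqrt(p) = sqrt(p)*(37 - 36*p**2))
256*h(-1) - 1098 = 256*(sqrt(-1)*(37 - 36*(-1)**2)) - 1098 = 256*(I*(37 - 36*1)) - 1098 = 256*(I*(37 - 36)) - 1098 = 256*(I*1) - 1098 = 256*I - 1098 = -1098 + 256*I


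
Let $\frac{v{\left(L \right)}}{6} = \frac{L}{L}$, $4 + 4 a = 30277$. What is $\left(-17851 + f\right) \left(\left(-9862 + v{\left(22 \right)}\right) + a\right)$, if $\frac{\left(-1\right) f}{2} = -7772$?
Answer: $\frac{21111357}{4} \approx 5.2778 \cdot 10^{6}$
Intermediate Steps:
$a = \frac{30273}{4}$ ($a = -1 + \frac{1}{4} \cdot 30277 = -1 + \frac{30277}{4} = \frac{30273}{4} \approx 7568.3$)
$f = 15544$ ($f = \left(-2\right) \left(-7772\right) = 15544$)
$v{\left(L \right)} = 6$ ($v{\left(L \right)} = 6 \frac{L}{L} = 6 \cdot 1 = 6$)
$\left(-17851 + f\right) \left(\left(-9862 + v{\left(22 \right)}\right) + a\right) = \left(-17851 + 15544\right) \left(\left(-9862 + 6\right) + \frac{30273}{4}\right) = - 2307 \left(-9856 + \frac{30273}{4}\right) = \left(-2307\right) \left(- \frac{9151}{4}\right) = \frac{21111357}{4}$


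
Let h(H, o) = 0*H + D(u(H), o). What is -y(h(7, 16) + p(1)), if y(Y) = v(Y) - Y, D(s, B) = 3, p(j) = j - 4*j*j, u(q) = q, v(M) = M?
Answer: 0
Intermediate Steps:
p(j) = j - 4*j²
h(H, o) = 3 (h(H, o) = 0*H + 3 = 0 + 3 = 3)
y(Y) = 0 (y(Y) = Y - Y = 0)
-y(h(7, 16) + p(1)) = -1*0 = 0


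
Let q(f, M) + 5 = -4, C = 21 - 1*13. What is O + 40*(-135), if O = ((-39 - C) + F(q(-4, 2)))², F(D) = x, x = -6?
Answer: -2591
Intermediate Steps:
C = 8 (C = 21 - 13 = 8)
q(f, M) = -9 (q(f, M) = -5 - 4 = -9)
F(D) = -6
O = 2809 (O = ((-39 - 1*8) - 6)² = ((-39 - 8) - 6)² = (-47 - 6)² = (-53)² = 2809)
O + 40*(-135) = 2809 + 40*(-135) = 2809 - 5400 = -2591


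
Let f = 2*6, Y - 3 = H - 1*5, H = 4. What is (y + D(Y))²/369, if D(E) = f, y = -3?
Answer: 9/41 ≈ 0.21951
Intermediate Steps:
Y = 2 (Y = 3 + (4 - 1*5) = 3 + (4 - 5) = 3 - 1 = 2)
f = 12
D(E) = 12
(y + D(Y))²/369 = (-3 + 12)²/369 = 9²*(1/369) = 81*(1/369) = 9/41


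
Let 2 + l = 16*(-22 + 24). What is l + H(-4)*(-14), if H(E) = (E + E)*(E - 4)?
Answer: -866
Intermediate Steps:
H(E) = 2*E*(-4 + E) (H(E) = (2*E)*(-4 + E) = 2*E*(-4 + E))
l = 30 (l = -2 + 16*(-22 + 24) = -2 + 16*2 = -2 + 32 = 30)
l + H(-4)*(-14) = 30 + (2*(-4)*(-4 - 4))*(-14) = 30 + (2*(-4)*(-8))*(-14) = 30 + 64*(-14) = 30 - 896 = -866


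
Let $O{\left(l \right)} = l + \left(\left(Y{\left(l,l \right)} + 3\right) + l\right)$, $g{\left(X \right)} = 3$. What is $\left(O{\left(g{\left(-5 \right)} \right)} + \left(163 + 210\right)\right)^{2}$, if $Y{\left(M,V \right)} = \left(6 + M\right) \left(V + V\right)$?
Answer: $190096$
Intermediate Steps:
$Y{\left(M,V \right)} = 2 V \left(6 + M\right)$ ($Y{\left(M,V \right)} = \left(6 + M\right) 2 V = 2 V \left(6 + M\right)$)
$O{\left(l \right)} = 3 + 2 l + 2 l \left(6 + l\right)$ ($O{\left(l \right)} = l + \left(\left(2 l \left(6 + l\right) + 3\right) + l\right) = l + \left(\left(3 + 2 l \left(6 + l\right)\right) + l\right) = l + \left(3 + l + 2 l \left(6 + l\right)\right) = 3 + 2 l + 2 l \left(6 + l\right)$)
$\left(O{\left(g{\left(-5 \right)} \right)} + \left(163 + 210\right)\right)^{2} = \left(\left(3 + 2 \cdot 3^{2} + 14 \cdot 3\right) + \left(163 + 210\right)\right)^{2} = \left(\left(3 + 2 \cdot 9 + 42\right) + 373\right)^{2} = \left(\left(3 + 18 + 42\right) + 373\right)^{2} = \left(63 + 373\right)^{2} = 436^{2} = 190096$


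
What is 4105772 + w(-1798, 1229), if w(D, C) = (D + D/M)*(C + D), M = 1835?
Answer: 9412433452/1835 ≈ 5.1294e+6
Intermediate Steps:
w(D, C) = 1836*D*(C + D)/1835 (w(D, C) = (D + D/1835)*(C + D) = (1836*D/1835)*(C + D) = 1836*D*(C + D)/1835)
4105772 + w(-1798, 1229) = 4105772 + (1836/1835)*(-1798)*(1229 - 1798) = 4105772 + (1836/1835)*(-1798)*(-569) = 4105772 + 1878341832/1835 = 9412433452/1835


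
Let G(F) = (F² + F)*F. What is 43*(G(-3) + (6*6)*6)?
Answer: 8514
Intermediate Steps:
G(F) = F*(F + F²) (G(F) = (F + F²)*F = F*(F + F²))
43*(G(-3) + (6*6)*6) = 43*((-3)²*(1 - 3) + (6*6)*6) = 43*(9*(-2) + 36*6) = 43*(-18 + 216) = 43*198 = 8514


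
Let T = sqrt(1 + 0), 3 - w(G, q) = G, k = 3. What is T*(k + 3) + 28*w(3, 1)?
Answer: 6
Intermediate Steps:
w(G, q) = 3 - G
T = 1 (T = sqrt(1) = 1)
T*(k + 3) + 28*w(3, 1) = 1*(3 + 3) + 28*(3 - 1*3) = 1*6 + 28*(3 - 3) = 6 + 28*0 = 6 + 0 = 6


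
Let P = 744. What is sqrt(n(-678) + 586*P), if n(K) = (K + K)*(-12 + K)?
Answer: 2*sqrt(342906) ≈ 1171.2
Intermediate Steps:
n(K) = 2*K*(-12 + K) (n(K) = (2*K)*(-12 + K) = 2*K*(-12 + K))
sqrt(n(-678) + 586*P) = sqrt(2*(-678)*(-12 - 678) + 586*744) = sqrt(2*(-678)*(-690) + 435984) = sqrt(935640 + 435984) = sqrt(1371624) = 2*sqrt(342906)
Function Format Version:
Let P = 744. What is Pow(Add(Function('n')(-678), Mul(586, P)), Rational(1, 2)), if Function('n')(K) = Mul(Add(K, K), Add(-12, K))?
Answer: Mul(2, Pow(342906, Rational(1, 2))) ≈ 1171.2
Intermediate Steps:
Function('n')(K) = Mul(2, K, Add(-12, K)) (Function('n')(K) = Mul(Mul(2, K), Add(-12, K)) = Mul(2, K, Add(-12, K)))
Pow(Add(Function('n')(-678), Mul(586, P)), Rational(1, 2)) = Pow(Add(Mul(2, -678, Add(-12, -678)), Mul(586, 744)), Rational(1, 2)) = Pow(Add(Mul(2, -678, -690), 435984), Rational(1, 2)) = Pow(Add(935640, 435984), Rational(1, 2)) = Pow(1371624, Rational(1, 2)) = Mul(2, Pow(342906, Rational(1, 2)))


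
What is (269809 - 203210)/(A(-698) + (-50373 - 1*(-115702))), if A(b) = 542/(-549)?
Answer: 36562851/35865079 ≈ 1.0195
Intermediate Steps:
A(b) = -542/549 (A(b) = 542*(-1/549) = -542/549)
(269809 - 203210)/(A(-698) + (-50373 - 1*(-115702))) = (269809 - 203210)/(-542/549 + (-50373 - 1*(-115702))) = 66599/(-542/549 + (-50373 + 115702)) = 66599/(-542/549 + 65329) = 66599/(35865079/549) = 66599*(549/35865079) = 36562851/35865079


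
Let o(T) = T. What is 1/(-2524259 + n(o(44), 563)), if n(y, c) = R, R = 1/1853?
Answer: -1853/4677451926 ≈ -3.9616e-7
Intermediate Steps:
R = 1/1853 ≈ 0.00053967
n(y, c) = 1/1853
1/(-2524259 + n(o(44), 563)) = 1/(-2524259 + 1/1853) = 1/(-4677451926/1853) = -1853/4677451926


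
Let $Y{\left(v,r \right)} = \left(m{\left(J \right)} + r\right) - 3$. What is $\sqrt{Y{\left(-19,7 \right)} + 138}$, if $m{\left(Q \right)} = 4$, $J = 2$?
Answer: $\sqrt{146} \approx 12.083$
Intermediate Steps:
$Y{\left(v,r \right)} = 1 + r$ ($Y{\left(v,r \right)} = \left(4 + r\right) - 3 = 1 + r$)
$\sqrt{Y{\left(-19,7 \right)} + 138} = \sqrt{\left(1 + 7\right) + 138} = \sqrt{8 + 138} = \sqrt{146}$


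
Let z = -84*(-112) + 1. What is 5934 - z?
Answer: -3475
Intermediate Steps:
z = 9409 (z = 9408 + 1 = 9409)
5934 - z = 5934 - 1*9409 = 5934 - 9409 = -3475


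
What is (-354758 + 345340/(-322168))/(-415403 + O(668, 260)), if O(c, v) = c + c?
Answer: 772243383/901345522 ≈ 0.85677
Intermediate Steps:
O(c, v) = 2*c
(-354758 + 345340/(-322168))/(-415403 + O(668, 260)) = (-354758 + 345340/(-322168))/(-415403 + 2*668) = (-354758 + 345340*(-1/322168))/(-415403 + 1336) = (-354758 - 86335/80542)/(-414067) = -28573005171/80542*(-1/414067) = 772243383/901345522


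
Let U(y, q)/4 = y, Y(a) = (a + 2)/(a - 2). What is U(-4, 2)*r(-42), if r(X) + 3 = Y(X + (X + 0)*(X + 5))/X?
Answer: 767096/15855 ≈ 48.382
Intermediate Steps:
Y(a) = (2 + a)/(-2 + a)
r(X) = -3 + (2 + X + X*(5 + X))/(X*(-2 + X + X*(5 + X))) (r(X) = -3 + ((2 + (X + (X + 0)*(X + 5)))/(-2 + (X + (X + 0)*(X + 5))))/X = -3 + ((2 + (X + X*(5 + X)))/(-2 + (X + X*(5 + X))))/X = -3 + ((2 + X + X*(5 + X))/(-2 + X + X*(5 + X)))/X = -3 + (2 + X + X*(5 + X))/(X*(-2 + X + X*(5 + X))))
U(y, q) = 4*y
U(-4, 2)*r(-42) = (4*(-4))*((2 - 42*(6 - 42) - 3*(-42)*(-2 - 42*(6 - 42)))/((-42)*(-2 - 42*(6 - 42)))) = -(-8)*(2 - 42*(-36) - 3*(-42)*(-2 - 42*(-36)))/(21*(-2 - 42*(-36))) = -(-8)*(2 + 1512 - 3*(-42)*(-2 + 1512))/(21*(-2 + 1512)) = -(-8)*(2 + 1512 - 3*(-42)*1510)/(21*1510) = -(-8)*(2 + 1512 + 190260)/(21*1510) = -(-8)*191774/(21*1510) = -16*(-95887/31710) = 767096/15855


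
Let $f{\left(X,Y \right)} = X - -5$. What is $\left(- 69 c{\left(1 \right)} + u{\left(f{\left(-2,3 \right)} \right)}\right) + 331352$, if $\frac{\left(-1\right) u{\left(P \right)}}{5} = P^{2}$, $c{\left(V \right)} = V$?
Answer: $331238$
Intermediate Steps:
$f{\left(X,Y \right)} = 5 + X$ ($f{\left(X,Y \right)} = X + 5 = 5 + X$)
$u{\left(P \right)} = - 5 P^{2}$
$\left(- 69 c{\left(1 \right)} + u{\left(f{\left(-2,3 \right)} \right)}\right) + 331352 = \left(\left(-69\right) 1 - 5 \left(5 - 2\right)^{2}\right) + 331352 = \left(-69 - 5 \cdot 3^{2}\right) + 331352 = \left(-69 - 45\right) + 331352 = -114 + 331352 = 331238$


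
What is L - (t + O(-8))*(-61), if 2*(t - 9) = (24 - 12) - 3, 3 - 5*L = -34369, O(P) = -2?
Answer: 75759/10 ≈ 7575.9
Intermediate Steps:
L = 34372/5 (L = ⅗ - ⅕*(-34369) = ⅗ + 34369/5 = 34372/5 ≈ 6874.4)
t = 27/2 (t = 9 + ((24 - 12) - 3)/2 = 9 + (12 - 3)/2 = 9 + (½)*9 = 9 + 9/2 = 27/2 ≈ 13.500)
L - (t + O(-8))*(-61) = 34372/5 - (27/2 - 2)*(-61) = 34372/5 - 23*(-61)/2 = 34372/5 - 1*(-1403/2) = 34372/5 + 1403/2 = 75759/10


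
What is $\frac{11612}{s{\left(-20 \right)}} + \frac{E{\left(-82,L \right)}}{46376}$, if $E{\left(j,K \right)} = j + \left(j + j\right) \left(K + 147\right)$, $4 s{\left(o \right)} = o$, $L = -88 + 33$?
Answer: $- \frac{269296981}{115940} \approx -2322.7$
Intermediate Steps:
$L = -55$
$s{\left(o \right)} = \frac{o}{4}$
$E{\left(j,K \right)} = j + 2 j \left(147 + K\right)$
$\frac{11612}{s{\left(-20 \right)}} + \frac{E{\left(-82,L \right)}}{46376} = \frac{11612}{\frac{1}{4} \left(-20\right)} + \frac{\left(-82\right) \left(295 + 2 \left(-55\right)\right)}{46376} = \frac{11612}{-5} + - 82 \left(295 - 110\right) \frac{1}{46376} = 11612 \left(- \frac{1}{5}\right) + \left(-82\right) 185 \cdot \frac{1}{46376} = - \frac{11612}{5} - \frac{7585}{23188} = - \frac{269296981}{115940}$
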